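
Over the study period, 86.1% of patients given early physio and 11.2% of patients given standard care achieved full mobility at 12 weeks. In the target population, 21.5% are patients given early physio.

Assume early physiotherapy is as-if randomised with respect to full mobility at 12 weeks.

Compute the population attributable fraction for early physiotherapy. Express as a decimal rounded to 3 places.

p₁ = 0.861, p₀ = 0.112.
Overall risk P(Y=1) = π·p₁ + (1−π)·p₀ = 0.215×0.861 + 0.785×0.112 = 0.27304.
Under exogeneity, PAF = [P(Y=1) − p₀] / P(Y=1).
PAF = (0.27304 − 0.112) / 0.27304 ≈ 0.5898

PAF ≈ 0.590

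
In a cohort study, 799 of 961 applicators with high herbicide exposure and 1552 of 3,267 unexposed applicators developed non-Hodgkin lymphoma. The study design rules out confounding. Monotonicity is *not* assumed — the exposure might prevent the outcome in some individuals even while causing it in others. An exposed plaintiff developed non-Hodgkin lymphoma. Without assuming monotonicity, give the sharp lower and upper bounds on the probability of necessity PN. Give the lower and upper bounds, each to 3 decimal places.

p₁ = P(outcome | exposed) = 799/961 = 0.83143
p₀ = P(outcome | unexposed) = 1552/3267 = 0.47505
Under exogeneity alone the bounds on PN are max{0,(p₁−p₀)/p₁} ≤ PN ≤ min{1,(1−p₀)/p₁}.
  lower = (p₁ − p₀)/p₁ = 0.35637 / 0.83143 ≈ 0.4286
  upper = min{1, (1 − p₀)/p₁} = 0.52495 / 0.83143 ≈ 0.6314

0.429 ≤ PN ≤ 0.631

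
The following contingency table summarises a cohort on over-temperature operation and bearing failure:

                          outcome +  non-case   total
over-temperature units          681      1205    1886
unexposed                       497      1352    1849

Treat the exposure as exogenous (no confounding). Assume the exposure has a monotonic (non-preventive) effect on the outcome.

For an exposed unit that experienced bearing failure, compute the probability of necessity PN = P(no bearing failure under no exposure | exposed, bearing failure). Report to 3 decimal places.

p₁ = P(outcome | exposed) = 681/1886 = 0.36108
p₀ = P(outcome | unexposed) = 497/1849 = 0.26879
Under exogeneity and monotonicity, PN = (p₁ − p₀)/p₁.
PN = (0.36108 − 0.26879) / 0.36108 ≈ 0.2556

PN ≈ 0.256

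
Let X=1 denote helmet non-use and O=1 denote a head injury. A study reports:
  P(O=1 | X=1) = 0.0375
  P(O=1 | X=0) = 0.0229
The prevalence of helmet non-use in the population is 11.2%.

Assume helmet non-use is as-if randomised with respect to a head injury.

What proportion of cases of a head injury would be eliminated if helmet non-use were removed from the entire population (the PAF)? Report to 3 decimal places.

Let p₁ = 0.0375, p₀ = 0.0229.
Overall risk P(Y=1) = π·p₁ + (1−π)·p₀ = 0.112×0.0375 + 0.888×0.0229 = 0.024535.
Under exogeneity, PAF = [P(Y=1) − p₀] / P(Y=1).
PAF = (0.024535 − 0.0229) / 0.024535 ≈ 0.0666

PAF ≈ 0.067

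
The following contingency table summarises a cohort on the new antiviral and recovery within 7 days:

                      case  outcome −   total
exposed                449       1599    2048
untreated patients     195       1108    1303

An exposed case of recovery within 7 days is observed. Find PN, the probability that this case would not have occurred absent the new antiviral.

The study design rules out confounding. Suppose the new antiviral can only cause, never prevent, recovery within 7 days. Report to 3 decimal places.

p₁ = P(outcome | exposed) = 449/2048 = 0.21924
p₀ = P(outcome | unexposed) = 195/1303 = 0.14965
Under exogeneity and monotonicity, PN = (p₁ − p₀) / p₁.
PN = (0.21924 − 0.14965) / 0.21924 = 0.069584 / 0.21924 ≈ 0.3174

PN ≈ 0.317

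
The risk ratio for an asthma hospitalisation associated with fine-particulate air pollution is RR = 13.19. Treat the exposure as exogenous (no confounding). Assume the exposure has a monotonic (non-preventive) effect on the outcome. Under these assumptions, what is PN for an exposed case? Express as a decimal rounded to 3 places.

PN ≈ 0.924

Under exogeneity and monotonicity, PN = (RR − 1) / RR = 1 − 1/RR.
PN = (13.19 − 1) / 13.19 = 12.19 / 13.19 ≈ 0.9242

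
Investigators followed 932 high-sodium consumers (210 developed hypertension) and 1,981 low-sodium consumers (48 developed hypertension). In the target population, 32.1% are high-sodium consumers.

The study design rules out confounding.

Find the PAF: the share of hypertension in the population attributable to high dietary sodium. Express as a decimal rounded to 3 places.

PAF ≈ 0.727

p₁ = P(outcome | exposed) = 210/932 = 0.22532
p₀ = P(outcome | unexposed) = 48/1981 = 0.02423
Overall risk P(Y=1) = π·p₁ + (1−π)·p₀ = 0.321×0.22532 + 0.679×0.02423 = 0.088781.
Under exogeneity, PAF = [P(Y=1) − p₀] / P(Y=1).
PAF = (0.088781 − 0.02423) / 0.088781 ≈ 0.7271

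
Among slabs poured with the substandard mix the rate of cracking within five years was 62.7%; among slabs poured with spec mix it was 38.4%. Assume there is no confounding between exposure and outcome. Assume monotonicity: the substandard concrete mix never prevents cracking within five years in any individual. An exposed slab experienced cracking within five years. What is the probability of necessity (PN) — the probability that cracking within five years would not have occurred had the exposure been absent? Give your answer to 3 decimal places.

p₁ = 0.627, p₀ = 0.384.
Under exogeneity and monotonicity, PN = (p₁ − p₀) / p₁.
PN = (0.627 − 0.384) / 0.627 = 0.243 / 0.627 ≈ 0.3876

PN ≈ 0.388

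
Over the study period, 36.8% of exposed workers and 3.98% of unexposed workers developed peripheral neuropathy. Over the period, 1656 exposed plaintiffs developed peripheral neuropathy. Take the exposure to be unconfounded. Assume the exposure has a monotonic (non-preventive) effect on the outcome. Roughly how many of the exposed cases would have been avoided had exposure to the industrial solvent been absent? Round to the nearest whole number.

p₁ = 0.368, p₀ = 0.0398.
PN = (p₁ − p₀)/p₁ = (0.368 − 0.0398) / 0.368 ≈ 0.89185.
Attributable cases ≈ PN × (exposed cases) = 0.89185 × 1656 ≈ 1476.90.

about 1477 cases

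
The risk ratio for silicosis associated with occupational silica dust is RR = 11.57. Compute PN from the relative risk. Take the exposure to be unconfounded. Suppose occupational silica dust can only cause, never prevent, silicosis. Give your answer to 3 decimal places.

PN ≈ 0.914

Under exogeneity and monotonicity, PN = (RR − 1) / RR = 1 − 1/RR.
PN = (11.57 − 1) / 11.57 = 10.57 / 11.57 ≈ 0.9136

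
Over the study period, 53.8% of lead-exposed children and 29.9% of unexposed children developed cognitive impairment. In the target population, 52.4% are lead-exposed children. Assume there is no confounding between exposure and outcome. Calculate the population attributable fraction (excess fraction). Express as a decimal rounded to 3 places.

PAF ≈ 0.295

p₁ = 0.538, p₀ = 0.299.
Overall risk P(Y=1) = π·p₁ + (1−π)·p₀ = 0.524×0.538 + 0.476×0.299 = 0.42424.
Under exogeneity, PAF = [P(Y=1) − p₀] / P(Y=1).
PAF = (0.42424 − 0.299) / 0.42424 ≈ 0.2952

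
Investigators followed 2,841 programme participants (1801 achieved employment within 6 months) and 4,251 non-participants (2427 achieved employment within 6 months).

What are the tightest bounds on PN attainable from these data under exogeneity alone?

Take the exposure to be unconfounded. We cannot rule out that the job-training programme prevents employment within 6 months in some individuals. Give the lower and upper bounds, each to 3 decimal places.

p₁ = P(outcome | exposed) = 1801/2841 = 0.63393
p₀ = P(outcome | unexposed) = 2427/4251 = 0.57092
Under exogeneity alone the bounds on PN are max{0,(p₁−p₀)/p₁} ≤ PN ≤ min{1,(1−p₀)/p₁}.
  lower = (p₁ − p₀)/p₁ = 0.063007 / 0.63393 ≈ 0.0994
  upper = min{1, (1 − p₀)/p₁} = 0.42908 / 0.63393 ≈ 0.6768

0.099 ≤ PN ≤ 0.677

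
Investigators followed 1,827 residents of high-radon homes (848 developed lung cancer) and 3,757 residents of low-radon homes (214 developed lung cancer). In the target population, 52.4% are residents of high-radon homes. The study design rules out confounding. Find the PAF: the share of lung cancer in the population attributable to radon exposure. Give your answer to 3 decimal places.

PAF ≈ 0.789

p₁ = P(outcome | exposed) = 848/1827 = 0.46415
p₀ = P(outcome | unexposed) = 214/3757 = 0.05696
Overall risk P(Y=1) = π·p₁ + (1−π)·p₀ = 0.524×0.46415 + 0.476×0.05696 = 0.27033.
Under exogeneity, PAF = [P(Y=1) − p₀] / P(Y=1).
PAF = (0.27033 − 0.05696) / 0.27033 ≈ 0.7893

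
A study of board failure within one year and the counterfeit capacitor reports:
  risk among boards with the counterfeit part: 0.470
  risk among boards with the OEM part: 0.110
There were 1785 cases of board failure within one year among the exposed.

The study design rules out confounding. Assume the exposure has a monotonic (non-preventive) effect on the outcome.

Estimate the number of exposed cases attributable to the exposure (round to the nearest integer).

about 1367 cases

Let p₁ = 0.47, p₀ = 0.11.
PN = (p₁ − p₀)/p₁ = (0.47 − 0.11) / 0.47 ≈ 0.76596.
Attributable cases ≈ PN × (exposed cases) = 0.76596 × 1785 ≈ 1367.23.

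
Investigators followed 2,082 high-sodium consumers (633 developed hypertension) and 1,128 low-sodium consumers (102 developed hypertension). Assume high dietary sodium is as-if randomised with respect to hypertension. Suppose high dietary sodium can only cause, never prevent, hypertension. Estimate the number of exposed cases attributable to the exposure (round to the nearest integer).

p₁ = P(outcome | exposed) = 633/2082 = 0.30403
p₀ = P(outcome | unexposed) = 102/1128 = 0.090426
PN = (p₁ − p₀)/p₁ = (0.30403 − 0.090426) / 0.30403 ≈ 0.70258.
Attributable cases ≈ PN × (exposed cases) = 0.70258 × 633 ≈ 444.73.

about 445 cases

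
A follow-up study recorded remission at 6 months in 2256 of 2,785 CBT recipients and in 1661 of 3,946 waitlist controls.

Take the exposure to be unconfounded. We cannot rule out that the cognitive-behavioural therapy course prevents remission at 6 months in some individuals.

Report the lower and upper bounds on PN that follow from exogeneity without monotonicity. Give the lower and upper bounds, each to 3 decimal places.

0.480 ≤ PN ≤ 0.715

p₁ = P(outcome | exposed) = 2256/2785 = 0.81005
p₀ = P(outcome | unexposed) = 1661/3946 = 0.42093
Under exogeneity alone the bounds on PN are max{0,(p₁−p₀)/p₁} ≤ PN ≤ min{1,(1−p₀)/p₁}.
  lower = (p₁ − p₀)/p₁ = 0.38912 / 0.81005 ≈ 0.4804
  upper = min{1, (1 − p₀)/p₁} = 0.57907 / 0.81005 ≈ 0.7149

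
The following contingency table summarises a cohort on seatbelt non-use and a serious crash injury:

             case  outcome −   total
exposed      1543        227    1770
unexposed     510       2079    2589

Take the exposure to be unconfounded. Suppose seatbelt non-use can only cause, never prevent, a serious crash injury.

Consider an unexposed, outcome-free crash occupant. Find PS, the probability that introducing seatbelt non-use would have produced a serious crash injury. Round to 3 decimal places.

p₁ = P(outcome | exposed) = 1543/1770 = 0.87175
p₀ = P(outcome | unexposed) = 510/2589 = 0.19699
Under exogeneity and monotonicity, PS = (p₁ − p₀) / (1 − p₀).
PS = (0.87175 − 0.19699) / (1 − 0.19699) = 0.67476 / 0.80301 ≈ 0.8403

PS ≈ 0.840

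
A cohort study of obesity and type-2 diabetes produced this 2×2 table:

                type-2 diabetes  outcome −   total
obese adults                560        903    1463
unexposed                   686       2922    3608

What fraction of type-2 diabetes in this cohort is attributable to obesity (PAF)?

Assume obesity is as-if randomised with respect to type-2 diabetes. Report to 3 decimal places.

PAF ≈ 0.226

p₁ = P(outcome | exposed) = 560/1463 = 0.38278
p₀ = P(outcome | unexposed) = 686/3608 = 0.19013
Exposure prevalence π = 1463/5071 = 0.2885; overall risk P(Y=1) = 0.24571.
Under exogeneity, PAF = [P(Y=1) − p₀]/P(Y=1).
PAF = (0.24571 − 0.19013) / 0.24571 ≈ 0.2262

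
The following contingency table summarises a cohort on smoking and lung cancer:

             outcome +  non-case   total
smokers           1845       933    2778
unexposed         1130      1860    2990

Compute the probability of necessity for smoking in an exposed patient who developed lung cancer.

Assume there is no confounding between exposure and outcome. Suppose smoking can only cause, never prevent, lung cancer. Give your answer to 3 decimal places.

p₁ = P(outcome | exposed) = 1845/2778 = 0.66415
p₀ = P(outcome | unexposed) = 1130/2990 = 0.37793
Under exogeneity and monotonicity, PN = (p₁ − p₀)/p₁.
PN = (0.66415 − 0.37793) / 0.66415 ≈ 0.4310

PN ≈ 0.431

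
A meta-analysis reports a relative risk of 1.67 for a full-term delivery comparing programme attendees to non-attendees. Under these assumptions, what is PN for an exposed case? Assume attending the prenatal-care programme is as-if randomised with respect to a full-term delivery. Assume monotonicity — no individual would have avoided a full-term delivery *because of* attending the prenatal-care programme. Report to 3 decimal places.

Under exogeneity and monotonicity, PN = (RR − 1) / RR = 1 − 1/RR.
PN = (1.67 − 1) / 1.67 = 0.67 / 1.67 ≈ 0.4012

PN ≈ 0.401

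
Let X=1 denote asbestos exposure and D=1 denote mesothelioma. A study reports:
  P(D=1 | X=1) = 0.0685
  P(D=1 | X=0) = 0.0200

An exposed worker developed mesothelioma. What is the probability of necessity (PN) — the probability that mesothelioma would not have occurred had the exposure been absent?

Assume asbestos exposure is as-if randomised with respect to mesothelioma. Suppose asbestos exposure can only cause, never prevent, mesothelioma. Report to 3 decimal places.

Let p₁ = 0.0685, p₀ = 0.02.
Under exogeneity and monotonicity, PN = (p₁ − p₀) / p₁.
PN = (0.0685 − 0.02) / 0.0685 = 0.0485 / 0.0685 ≈ 0.7080

PN ≈ 0.708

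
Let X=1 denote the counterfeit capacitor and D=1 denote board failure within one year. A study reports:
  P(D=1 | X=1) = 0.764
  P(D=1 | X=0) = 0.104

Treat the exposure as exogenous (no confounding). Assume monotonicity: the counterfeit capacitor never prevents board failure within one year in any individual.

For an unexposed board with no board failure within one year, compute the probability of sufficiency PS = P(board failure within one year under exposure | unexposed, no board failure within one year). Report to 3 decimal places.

PS ≈ 0.737

Let p₁ = 0.764, p₀ = 0.104.
Under exogeneity and monotonicity, PS = (p₁ − p₀) / (1 − p₀).
PS = (0.764 − 0.104) / (1 − 0.104) = 0.66 / 0.896 ≈ 0.7366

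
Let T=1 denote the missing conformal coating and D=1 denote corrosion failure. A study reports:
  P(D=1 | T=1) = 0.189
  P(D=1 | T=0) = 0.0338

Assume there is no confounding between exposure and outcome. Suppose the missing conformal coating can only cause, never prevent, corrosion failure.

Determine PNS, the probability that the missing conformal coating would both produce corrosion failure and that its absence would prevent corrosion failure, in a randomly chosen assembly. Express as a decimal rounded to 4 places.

Let p₁ = 0.189, p₀ = 0.0338.
Under exogeneity and monotonicity, PNS = p₁ − p₀.
PNS = 0.189 − 0.0338 = 0.1552

PNS ≈ 0.1552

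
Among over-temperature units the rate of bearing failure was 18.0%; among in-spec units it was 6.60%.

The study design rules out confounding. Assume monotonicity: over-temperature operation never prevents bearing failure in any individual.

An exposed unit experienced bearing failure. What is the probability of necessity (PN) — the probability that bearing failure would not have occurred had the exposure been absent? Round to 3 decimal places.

PN ≈ 0.633

p₁ = 0.18, p₀ = 0.066.
Under exogeneity and monotonicity, PN = (p₁ − p₀) / p₁.
PN = (0.18 − 0.066) / 0.18 = 0.114 / 0.18 ≈ 0.6333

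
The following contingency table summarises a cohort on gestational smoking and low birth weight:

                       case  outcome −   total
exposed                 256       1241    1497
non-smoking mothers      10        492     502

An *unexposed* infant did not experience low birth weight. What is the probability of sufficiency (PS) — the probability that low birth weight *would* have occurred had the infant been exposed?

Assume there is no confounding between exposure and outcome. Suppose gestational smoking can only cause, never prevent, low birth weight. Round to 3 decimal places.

p₁ = P(outcome | exposed) = 256/1497 = 0.17101
p₀ = P(outcome | unexposed) = 10/502 = 0.01992
Under exogeneity and monotonicity, PS = (p₁ − p₀)/(1 − p₀).
PS = (0.17101 − 0.01992) / 0.98008 ≈ 0.1542

PS ≈ 0.154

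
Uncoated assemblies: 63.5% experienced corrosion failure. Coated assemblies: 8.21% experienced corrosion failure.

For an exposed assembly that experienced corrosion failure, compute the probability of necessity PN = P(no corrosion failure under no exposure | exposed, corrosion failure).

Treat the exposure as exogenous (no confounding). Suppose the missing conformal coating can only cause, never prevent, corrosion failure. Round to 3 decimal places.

PN ≈ 0.871

p₁ = 0.635, p₀ = 0.0821.
Under exogeneity and monotonicity, PN = (p₁ − p₀) / p₁.
PN = (0.635 − 0.0821) / 0.635 = 0.5529 / 0.635 ≈ 0.8707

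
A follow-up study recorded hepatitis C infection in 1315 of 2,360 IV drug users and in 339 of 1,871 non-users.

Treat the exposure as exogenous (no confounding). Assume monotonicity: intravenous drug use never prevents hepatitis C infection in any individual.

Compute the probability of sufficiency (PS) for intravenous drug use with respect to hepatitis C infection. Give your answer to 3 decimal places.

p₁ = P(outcome | exposed) = 1315/2360 = 0.5572
p₀ = P(outcome | unexposed) = 339/1871 = 0.18119
Under exogeneity and monotonicity, PS = (p₁ − p₀) / (1 − p₀).
PS = (0.5572 − 0.18119) / (1 − 0.18119) = 0.37602 / 0.81881 ≈ 0.4592

PS ≈ 0.459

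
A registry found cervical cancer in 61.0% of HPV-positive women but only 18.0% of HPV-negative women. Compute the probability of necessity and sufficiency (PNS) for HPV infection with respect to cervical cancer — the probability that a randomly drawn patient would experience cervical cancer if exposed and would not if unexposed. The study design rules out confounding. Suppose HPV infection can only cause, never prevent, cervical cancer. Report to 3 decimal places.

PNS ≈ 0.430

p₁ = 0.61, p₀ = 0.18.
Under exogeneity and monotonicity, PNS = p₁ − p₀.
PNS = 0.61 − 0.18 = 0.43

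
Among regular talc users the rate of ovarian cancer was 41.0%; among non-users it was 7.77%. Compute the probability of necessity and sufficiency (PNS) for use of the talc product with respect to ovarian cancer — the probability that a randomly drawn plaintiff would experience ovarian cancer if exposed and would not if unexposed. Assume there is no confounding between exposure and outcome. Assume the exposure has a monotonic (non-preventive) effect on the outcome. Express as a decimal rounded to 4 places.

p₁ = 0.41, p₀ = 0.0777.
Under exogeneity and monotonicity, PNS = p₁ − p₀.
PNS = 0.41 − 0.0777 = 0.3323

PNS ≈ 0.3323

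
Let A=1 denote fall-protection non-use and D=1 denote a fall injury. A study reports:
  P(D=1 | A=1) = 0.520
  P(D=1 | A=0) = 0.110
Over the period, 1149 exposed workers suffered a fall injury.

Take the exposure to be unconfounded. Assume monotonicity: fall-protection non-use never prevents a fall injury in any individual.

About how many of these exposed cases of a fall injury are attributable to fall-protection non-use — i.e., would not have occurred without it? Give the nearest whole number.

about 906 cases

Let p₁ = 0.52, p₀ = 0.11.
PN = (p₁ − p₀)/p₁ = (0.52 − 0.11) / 0.52 ≈ 0.78846.
Attributable cases ≈ PN × (exposed cases) = 0.78846 × 1149 ≈ 905.94.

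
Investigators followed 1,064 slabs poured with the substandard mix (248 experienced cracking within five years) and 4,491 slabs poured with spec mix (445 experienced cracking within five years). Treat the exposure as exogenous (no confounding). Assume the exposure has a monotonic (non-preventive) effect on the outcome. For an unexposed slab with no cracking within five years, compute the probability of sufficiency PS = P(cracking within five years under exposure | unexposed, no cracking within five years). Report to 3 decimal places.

p₁ = P(outcome | exposed) = 248/1064 = 0.23308
p₀ = P(outcome | unexposed) = 445/4491 = 0.099087
Under exogeneity and monotonicity, PS = (p₁ − p₀) / (1 − p₀).
PS = (0.23308 − 0.099087) / (1 − 0.099087) = 0.134 / 0.90091 ≈ 0.1487

PS ≈ 0.149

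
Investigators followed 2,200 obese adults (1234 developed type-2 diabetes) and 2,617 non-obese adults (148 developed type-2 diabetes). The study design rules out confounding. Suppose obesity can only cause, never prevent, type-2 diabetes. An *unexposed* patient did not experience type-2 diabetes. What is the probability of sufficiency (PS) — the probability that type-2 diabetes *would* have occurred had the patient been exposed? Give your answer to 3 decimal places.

PS ≈ 0.535

p₁ = P(outcome | exposed) = 1234/2200 = 0.56091
p₀ = P(outcome | unexposed) = 148/2617 = 0.056553
Under exogeneity and monotonicity, PS = (p₁ − p₀) / (1 − p₀).
PS = (0.56091 − 0.056553) / (1 − 0.056553) = 0.50436 / 0.94345 ≈ 0.5346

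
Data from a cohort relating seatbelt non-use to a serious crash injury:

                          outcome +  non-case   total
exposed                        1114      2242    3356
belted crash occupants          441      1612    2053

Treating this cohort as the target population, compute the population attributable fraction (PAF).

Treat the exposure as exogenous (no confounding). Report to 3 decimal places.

PAF ≈ 0.253

p₁ = P(outcome | exposed) = 1114/3356 = 0.33194
p₀ = P(outcome | unexposed) = 441/2053 = 0.21481
Exposure prevalence π = 3356/5409 = 0.62045; overall risk P(Y=1) = 0.28748.
Under exogeneity, PAF = [P(Y=1) − p₀]/P(Y=1).
PAF = (0.28748 − 0.21481) / 0.28748 ≈ 0.2528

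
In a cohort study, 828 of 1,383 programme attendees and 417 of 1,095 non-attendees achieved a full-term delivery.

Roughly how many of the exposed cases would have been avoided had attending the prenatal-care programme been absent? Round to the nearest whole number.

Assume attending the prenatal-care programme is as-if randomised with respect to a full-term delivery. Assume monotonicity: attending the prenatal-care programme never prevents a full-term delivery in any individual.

about 301 cases

p₁ = P(outcome | exposed) = 828/1383 = 0.5987
p₀ = P(outcome | unexposed) = 417/1095 = 0.38082
PN = (p₁ − p₀)/p₁ = (0.5987 − 0.38082) / 0.5987 ≈ 0.36392.
Attributable cases ≈ PN × (exposed cases) = 0.36392 × 828 ≈ 301.32.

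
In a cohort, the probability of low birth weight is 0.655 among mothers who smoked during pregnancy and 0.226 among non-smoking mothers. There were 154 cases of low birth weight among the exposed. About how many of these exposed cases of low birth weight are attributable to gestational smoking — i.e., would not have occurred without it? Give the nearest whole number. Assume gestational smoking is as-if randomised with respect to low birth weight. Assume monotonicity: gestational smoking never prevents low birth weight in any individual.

about 101 cases

Let p₁ = 0.655, p₀ = 0.226.
PN = (p₁ − p₀)/p₁ = (0.655 − 0.226) / 0.655 ≈ 0.65496.
Attributable cases ≈ PN × (exposed cases) = 0.65496 × 154 ≈ 100.86.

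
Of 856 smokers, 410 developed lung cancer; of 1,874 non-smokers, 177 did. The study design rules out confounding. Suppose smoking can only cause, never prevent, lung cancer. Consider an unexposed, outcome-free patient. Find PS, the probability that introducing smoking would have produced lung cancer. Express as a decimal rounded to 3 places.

PS ≈ 0.425

p₁ = P(outcome | exposed) = 410/856 = 0.47897
p₀ = P(outcome | unexposed) = 177/1874 = 0.09445
Under exogeneity and monotonicity, PS = (p₁ − p₀) / (1 − p₀).
PS = (0.47897 − 0.09445) / (1 − 0.09445) = 0.38452 / 0.90555 ≈ 0.4246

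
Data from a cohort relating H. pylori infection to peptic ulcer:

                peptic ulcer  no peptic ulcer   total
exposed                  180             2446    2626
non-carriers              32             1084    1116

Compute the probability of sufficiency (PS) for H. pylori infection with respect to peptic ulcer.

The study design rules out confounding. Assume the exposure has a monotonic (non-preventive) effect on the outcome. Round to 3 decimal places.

PS ≈ 0.041

p₁ = P(outcome | exposed) = 180/2626 = 0.068545
p₀ = P(outcome | unexposed) = 32/1116 = 0.028674
Under exogeneity and monotonicity, PS = (p₁ − p₀) / (1 − p₀).
PS = (0.068545 − 0.028674) / (1 − 0.028674) = 0.039871 / 0.97133 ≈ 0.0410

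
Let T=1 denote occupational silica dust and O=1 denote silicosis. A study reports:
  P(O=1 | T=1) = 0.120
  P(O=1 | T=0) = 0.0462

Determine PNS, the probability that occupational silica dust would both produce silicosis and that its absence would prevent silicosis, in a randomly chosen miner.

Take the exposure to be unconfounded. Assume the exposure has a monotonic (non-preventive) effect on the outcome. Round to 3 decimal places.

Let p₁ = 0.12, p₀ = 0.0462.
Under exogeneity and monotonicity, PNS = p₁ − p₀.
PNS = 0.12 − 0.0462 = 0.0738

PNS ≈ 0.074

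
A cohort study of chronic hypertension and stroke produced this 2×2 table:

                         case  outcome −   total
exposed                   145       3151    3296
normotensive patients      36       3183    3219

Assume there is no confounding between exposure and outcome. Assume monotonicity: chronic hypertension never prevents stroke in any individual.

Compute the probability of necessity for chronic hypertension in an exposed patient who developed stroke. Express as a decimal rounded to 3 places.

PN ≈ 0.746

p₁ = P(outcome | exposed) = 145/3296 = 0.043993
p₀ = P(outcome | unexposed) = 36/3219 = 0.011184
Under exogeneity and monotonicity, PN = (p₁ − p₀)/p₁.
PN = (0.043993 − 0.011184) / 0.043993 ≈ 0.7458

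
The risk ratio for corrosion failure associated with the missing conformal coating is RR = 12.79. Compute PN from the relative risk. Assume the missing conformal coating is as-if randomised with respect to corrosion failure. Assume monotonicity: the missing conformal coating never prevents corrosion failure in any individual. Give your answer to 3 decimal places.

PN ≈ 0.922

Under exogeneity and monotonicity, PN = (RR − 1) / RR = 1 − 1/RR.
PN = (12.79 − 1) / 12.79 = 11.79 / 12.79 ≈ 0.9218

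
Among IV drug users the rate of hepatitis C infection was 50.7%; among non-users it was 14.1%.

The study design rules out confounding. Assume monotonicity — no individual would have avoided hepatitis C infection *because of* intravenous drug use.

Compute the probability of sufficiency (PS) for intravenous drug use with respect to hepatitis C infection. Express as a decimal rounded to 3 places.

p₁ = 0.507, p₀ = 0.141.
Under exogeneity and monotonicity, PS = (p₁ − p₀) / (1 − p₀).
PS = (0.507 − 0.141) / (1 − 0.141) = 0.366 / 0.859 ≈ 0.4261

PS ≈ 0.426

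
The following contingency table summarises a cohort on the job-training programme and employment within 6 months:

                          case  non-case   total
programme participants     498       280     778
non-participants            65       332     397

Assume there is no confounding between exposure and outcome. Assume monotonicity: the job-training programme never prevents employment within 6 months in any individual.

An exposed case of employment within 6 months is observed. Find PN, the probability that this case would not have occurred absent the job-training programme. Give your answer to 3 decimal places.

p₁ = P(outcome | exposed) = 498/778 = 0.6401
p₀ = P(outcome | unexposed) = 65/397 = 0.16373
Under exogeneity and monotonicity, PN = (p₁ − p₀) / p₁.
PN = (0.6401 − 0.16373) / 0.6401 = 0.47637 / 0.6401 ≈ 0.7442

PN ≈ 0.744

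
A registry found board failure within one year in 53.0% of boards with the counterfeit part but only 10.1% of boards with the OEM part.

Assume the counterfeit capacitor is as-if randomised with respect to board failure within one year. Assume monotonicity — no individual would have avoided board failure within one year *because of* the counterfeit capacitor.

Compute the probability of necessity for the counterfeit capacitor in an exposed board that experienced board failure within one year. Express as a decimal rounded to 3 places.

PN ≈ 0.809

p₁ = 0.53, p₀ = 0.101.
Under exogeneity and monotonicity, PN = (p₁ − p₀) / p₁.
PN = (0.53 − 0.101) / 0.53 = 0.429 / 0.53 ≈ 0.8094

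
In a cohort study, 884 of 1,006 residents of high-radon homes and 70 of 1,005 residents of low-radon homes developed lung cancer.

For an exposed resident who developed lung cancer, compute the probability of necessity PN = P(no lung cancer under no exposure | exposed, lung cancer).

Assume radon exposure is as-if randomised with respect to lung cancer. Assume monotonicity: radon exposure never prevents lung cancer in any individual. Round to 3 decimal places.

p₁ = P(outcome | exposed) = 884/1006 = 0.87873
p₀ = P(outcome | unexposed) = 70/1005 = 0.069652
Under exogeneity and monotonicity, PN = (p₁ − p₀) / p₁.
PN = (0.87873 − 0.069652) / 0.87873 = 0.80908 / 0.87873 ≈ 0.9207

PN ≈ 0.921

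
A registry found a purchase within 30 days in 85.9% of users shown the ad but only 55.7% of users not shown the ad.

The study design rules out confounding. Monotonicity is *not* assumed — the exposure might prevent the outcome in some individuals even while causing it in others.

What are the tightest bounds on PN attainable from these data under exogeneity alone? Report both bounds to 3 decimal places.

0.352 ≤ PN ≤ 0.516

p₁ = 0.859, p₀ = 0.557.
Under exogeneity alone the bounds on PN are max{0,(p₁−p₀)/p₁} ≤ PN ≤ min{1,(1−p₀)/p₁}.
  lower = (p₁ − p₀)/p₁ = 0.302 / 0.859 ≈ 0.3516
  upper = min{1, (1 − p₀)/p₁} = 0.443 / 0.859 ≈ 0.5157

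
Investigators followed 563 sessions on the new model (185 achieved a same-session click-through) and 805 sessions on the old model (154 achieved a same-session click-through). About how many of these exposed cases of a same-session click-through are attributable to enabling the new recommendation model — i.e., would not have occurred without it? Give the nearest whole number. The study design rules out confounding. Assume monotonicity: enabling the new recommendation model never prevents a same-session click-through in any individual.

about 77 cases

p₁ = P(outcome | exposed) = 185/563 = 0.3286
p₀ = P(outcome | unexposed) = 154/805 = 0.1913
PN = (p₁ − p₀)/p₁ = (0.3286 − 0.1913) / 0.3286 ≈ 0.41781.
Attributable cases ≈ PN × (exposed cases) = 0.41781 × 185 ≈ 77.30.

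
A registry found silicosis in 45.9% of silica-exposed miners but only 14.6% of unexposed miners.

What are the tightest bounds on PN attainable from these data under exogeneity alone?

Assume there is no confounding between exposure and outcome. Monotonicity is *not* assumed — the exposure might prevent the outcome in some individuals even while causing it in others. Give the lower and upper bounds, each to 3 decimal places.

p₁ = 0.459, p₀ = 0.146.
Under exogeneity alone the bounds on PN are max{0,(p₁−p₀)/p₁} ≤ PN ≤ min{1,(1−p₀)/p₁}.
  lower = (p₁ − p₀)/p₁ = 0.313 / 0.459 ≈ 0.6819
  upper = min{1, (1 − p₀)/p₁} = 0.854 / 0.459 ≈ 1.8606 → capped at 1

0.682 ≤ PN ≤ 1.000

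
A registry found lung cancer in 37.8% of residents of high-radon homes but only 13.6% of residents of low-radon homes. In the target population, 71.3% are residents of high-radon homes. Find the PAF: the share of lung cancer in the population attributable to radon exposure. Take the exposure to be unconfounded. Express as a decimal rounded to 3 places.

p₁ = 0.378, p₀ = 0.136.
Overall risk P(Y=1) = π·p₁ + (1−π)·p₀ = 0.713×0.378 + 0.287×0.136 = 0.30855.
Under exogeneity, PAF = [P(Y=1) − p₀] / P(Y=1).
PAF = (0.30855 − 0.136) / 0.30855 ≈ 0.5592

PAF ≈ 0.559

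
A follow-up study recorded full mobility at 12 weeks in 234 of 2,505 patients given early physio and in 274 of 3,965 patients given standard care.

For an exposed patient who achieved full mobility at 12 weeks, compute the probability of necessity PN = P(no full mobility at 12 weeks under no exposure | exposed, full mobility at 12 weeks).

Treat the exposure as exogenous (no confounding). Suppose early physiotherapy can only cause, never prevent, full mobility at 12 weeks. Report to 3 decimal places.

PN ≈ 0.260

p₁ = P(outcome | exposed) = 234/2505 = 0.093413
p₀ = P(outcome | unexposed) = 274/3965 = 0.069105
Under exogeneity and monotonicity, PN = (p₁ − p₀) / p₁.
PN = (0.093413 − 0.069105) / 0.093413 = 0.024309 / 0.093413 ≈ 0.2602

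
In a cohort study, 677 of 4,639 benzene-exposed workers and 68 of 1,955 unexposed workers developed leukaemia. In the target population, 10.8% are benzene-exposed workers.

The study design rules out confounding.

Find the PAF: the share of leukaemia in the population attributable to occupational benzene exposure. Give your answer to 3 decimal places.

p₁ = P(outcome | exposed) = 677/4639 = 0.14594
p₀ = P(outcome | unexposed) = 68/1955 = 0.034783
Overall risk P(Y=1) = π·p₁ + (1−π)·p₀ = 0.108×0.14594 + 0.892×0.034783 = 0.046787.
Under exogeneity, PAF = [P(Y=1) − p₀] / P(Y=1).
PAF = (0.046787 − 0.034783) / 0.046787 ≈ 0.2566

PAF ≈ 0.257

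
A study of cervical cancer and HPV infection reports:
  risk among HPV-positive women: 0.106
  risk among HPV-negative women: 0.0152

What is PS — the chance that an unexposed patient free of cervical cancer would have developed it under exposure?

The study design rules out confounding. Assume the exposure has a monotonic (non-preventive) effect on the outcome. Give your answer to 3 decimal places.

Let p₁ = 0.106, p₀ = 0.0152.
Under exogeneity and monotonicity, PS = (p₁ − p₀) / (1 − p₀).
PS = (0.106 − 0.0152) / (1 − 0.0152) = 0.0908 / 0.9848 ≈ 0.0922

PS ≈ 0.092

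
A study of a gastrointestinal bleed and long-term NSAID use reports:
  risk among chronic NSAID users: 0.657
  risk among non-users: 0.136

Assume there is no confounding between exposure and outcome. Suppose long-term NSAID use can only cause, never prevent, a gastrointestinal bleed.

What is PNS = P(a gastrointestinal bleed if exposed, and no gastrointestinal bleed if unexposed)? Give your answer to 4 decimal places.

PNS ≈ 0.5210

Let p₁ = 0.657, p₀ = 0.136.
Under exogeneity and monotonicity, PNS = p₁ − p₀.
PNS = 0.657 − 0.136 = 0.521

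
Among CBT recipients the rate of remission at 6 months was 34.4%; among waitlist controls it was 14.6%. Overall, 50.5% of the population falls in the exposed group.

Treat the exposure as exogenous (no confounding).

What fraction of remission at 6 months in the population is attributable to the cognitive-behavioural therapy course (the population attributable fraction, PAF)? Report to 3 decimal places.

p₁ = 0.344, p₀ = 0.146.
Overall risk P(Y=1) = π·p₁ + (1−π)·p₀ = 0.505×0.344 + 0.495×0.146 = 0.24599.
Under exogeneity, PAF = [P(Y=1) − p₀] / P(Y=1).
PAF = (0.24599 − 0.146) / 0.24599 ≈ 0.4065

PAF ≈ 0.406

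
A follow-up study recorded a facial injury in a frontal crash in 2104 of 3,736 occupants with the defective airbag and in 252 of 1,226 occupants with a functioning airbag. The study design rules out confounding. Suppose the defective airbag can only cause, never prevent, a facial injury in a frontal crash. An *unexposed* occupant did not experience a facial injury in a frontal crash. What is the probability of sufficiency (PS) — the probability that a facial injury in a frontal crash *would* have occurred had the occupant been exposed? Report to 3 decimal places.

p₁ = P(outcome | exposed) = 2104/3736 = 0.56317
p₀ = P(outcome | unexposed) = 252/1226 = 0.20555
Under exogeneity and monotonicity, PS = (p₁ − p₀) / (1 − p₀).
PS = (0.56317 − 0.20555) / (1 − 0.20555) = 0.35762 / 0.79445 ≈ 0.4501

PS ≈ 0.450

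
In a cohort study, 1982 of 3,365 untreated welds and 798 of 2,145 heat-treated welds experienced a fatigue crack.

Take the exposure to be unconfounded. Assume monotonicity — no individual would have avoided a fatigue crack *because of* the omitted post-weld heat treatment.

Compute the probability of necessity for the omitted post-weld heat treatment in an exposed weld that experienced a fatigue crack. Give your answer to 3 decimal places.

PN ≈ 0.368

p₁ = P(outcome | exposed) = 1982/3365 = 0.589
p₀ = P(outcome | unexposed) = 798/2145 = 0.37203
Under exogeneity and monotonicity, PN = (p₁ − p₀) / p₁.
PN = (0.589 − 0.37203) / 0.589 = 0.21698 / 0.589 ≈ 0.3684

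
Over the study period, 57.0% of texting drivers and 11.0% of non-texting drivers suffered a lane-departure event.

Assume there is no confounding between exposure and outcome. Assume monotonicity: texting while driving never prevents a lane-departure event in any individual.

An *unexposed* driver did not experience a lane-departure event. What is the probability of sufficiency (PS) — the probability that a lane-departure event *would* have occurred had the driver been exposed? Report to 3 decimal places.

PS ≈ 0.517

p₁ = 0.57, p₀ = 0.11.
Under exogeneity and monotonicity, PS = (p₁ − p₀) / (1 − p₀).
PS = (0.57 − 0.11) / (1 − 0.11) = 0.46 / 0.89 ≈ 0.5169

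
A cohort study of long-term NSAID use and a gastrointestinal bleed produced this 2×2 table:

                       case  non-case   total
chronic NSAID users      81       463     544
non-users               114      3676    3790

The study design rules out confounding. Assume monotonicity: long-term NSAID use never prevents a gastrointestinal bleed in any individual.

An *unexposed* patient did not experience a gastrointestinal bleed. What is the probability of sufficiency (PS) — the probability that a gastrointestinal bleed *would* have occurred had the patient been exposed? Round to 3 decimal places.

PS ≈ 0.123

p₁ = P(outcome | exposed) = 81/544 = 0.1489
p₀ = P(outcome | unexposed) = 114/3790 = 0.030079
Under exogeneity and monotonicity, PS = (p₁ − p₀)/(1 − p₀).
PS = (0.1489 − 0.030079) / 0.96992 ≈ 0.1225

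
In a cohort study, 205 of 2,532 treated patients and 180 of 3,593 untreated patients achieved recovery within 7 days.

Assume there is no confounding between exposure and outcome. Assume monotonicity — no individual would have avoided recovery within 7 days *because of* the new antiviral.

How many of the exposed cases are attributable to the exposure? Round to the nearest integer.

about 78 cases

p₁ = P(outcome | exposed) = 205/2532 = 0.080964
p₀ = P(outcome | unexposed) = 180/3593 = 0.050097
PN = (p₁ − p₀)/p₁ = (0.080964 − 0.050097) / 0.080964 ≈ 0.38124.
Attributable cases ≈ PN × (exposed cases) = 0.38124 × 205 ≈ 78.15.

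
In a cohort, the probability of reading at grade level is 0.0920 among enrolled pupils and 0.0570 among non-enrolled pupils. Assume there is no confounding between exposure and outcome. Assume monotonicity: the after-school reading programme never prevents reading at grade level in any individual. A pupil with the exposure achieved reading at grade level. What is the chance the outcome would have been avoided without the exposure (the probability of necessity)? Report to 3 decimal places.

PN ≈ 0.380

Let p₁ = 0.092, p₀ = 0.057.
Under exogeneity and monotonicity, PN = (p₁ − p₀) / p₁.
PN = (0.092 − 0.057) / 0.092 = 0.035 / 0.092 ≈ 0.3804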